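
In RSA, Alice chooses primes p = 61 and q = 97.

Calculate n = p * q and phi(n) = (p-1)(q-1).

Step 1: n = p * q = 61 * 97 = 5917.
Step 2: phi(n) = (p-1)(q-1) = 60 * 96 = 5760.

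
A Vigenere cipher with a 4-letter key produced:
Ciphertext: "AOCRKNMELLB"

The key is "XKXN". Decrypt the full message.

Step 1: Key 'XKXN' has length 4. Extended key: XKXNXKXNXKX
Step 2: Decrypt each position:
  A(0) - X(23) = 3 = D
  O(14) - K(10) = 4 = E
  C(2) - X(23) = 5 = F
  R(17) - N(13) = 4 = E
  K(10) - X(23) = 13 = N
  N(13) - K(10) = 3 = D
  M(12) - X(23) = 15 = P
  E(4) - N(13) = 17 = R
  L(11) - X(23) = 14 = O
  L(11) - K(10) = 1 = B
  B(1) - X(23) = 4 = E
Plaintext: DEFENDPROBE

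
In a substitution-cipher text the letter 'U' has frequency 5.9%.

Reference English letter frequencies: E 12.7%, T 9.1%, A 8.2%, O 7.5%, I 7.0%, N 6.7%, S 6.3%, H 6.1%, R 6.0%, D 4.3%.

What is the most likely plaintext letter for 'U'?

Step 1: The observed frequency is 5.9%.
Step 2: Compare with English frequencies:
  E: 12.7% (difference: 6.8%)
  T: 9.1% (difference: 3.2%)
  A: 8.2% (difference: 2.3%)
  O: 7.5% (difference: 1.6%)
  I: 7.0% (difference: 1.1%)
  N: 6.7% (difference: 0.8%)
  S: 6.3% (difference: 0.4%)
  H: 6.1% (difference: 0.2%)
  R: 6.0% (difference: 0.1%) <-- closest
  D: 4.3% (difference: 1.6%)
Step 3: 'U' most likely represents 'R' (frequency 6.0%).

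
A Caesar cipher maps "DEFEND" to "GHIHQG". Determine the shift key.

Step 1: Compare first letters: D (position 3) -> G (position 6).
Step 2: Shift = (6 - 3) mod 26 = 3.
The shift value is 3.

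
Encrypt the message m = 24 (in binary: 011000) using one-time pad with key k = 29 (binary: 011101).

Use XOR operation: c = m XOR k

Step 1: Write out the XOR operation bit by bit:
  Message: 011000
  Key:     011101
  XOR:     000101
Step 2: Convert to decimal: 000101 = 5.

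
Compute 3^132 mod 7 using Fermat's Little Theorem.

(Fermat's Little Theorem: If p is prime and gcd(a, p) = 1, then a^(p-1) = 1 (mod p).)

Step 1: Since 7 is prime, by Fermat's Little Theorem: 3^6 = 1 (mod 7).
Step 2: Reduce exponent: 132 mod 6 = 0.
Step 3: So 3^132 = 3^0 (mod 7).
Step 4: 3^0 mod 7 = 1.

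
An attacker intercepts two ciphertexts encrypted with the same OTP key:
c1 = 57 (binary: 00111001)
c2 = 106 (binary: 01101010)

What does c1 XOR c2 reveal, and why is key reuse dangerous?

Step 1: c1 XOR c2 = (m1 XOR k) XOR (m2 XOR k).
Step 2: By XOR associativity/commutativity: = m1 XOR m2 XOR k XOR k = m1 XOR m2.
Step 3: 00111001 XOR 01101010 = 01010011 = 83.
Step 4: The key cancels out! An attacker learns m1 XOR m2 = 83, revealing the relationship between plaintexts.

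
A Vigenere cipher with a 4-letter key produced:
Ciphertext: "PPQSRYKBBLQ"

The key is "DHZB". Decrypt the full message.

Step 1: Key 'DHZB' has length 4. Extended key: DHZBDHZBDHZ
Step 2: Decrypt each position:
  P(15) - D(3) = 12 = M
  P(15) - H(7) = 8 = I
  Q(16) - Z(25) = 17 = R
  S(18) - B(1) = 17 = R
  R(17) - D(3) = 14 = O
  Y(24) - H(7) = 17 = R
  K(10) - Z(25) = 11 = L
  B(1) - B(1) = 0 = A
  B(1) - D(3) = 24 = Y
  L(11) - H(7) = 4 = E
  Q(16) - Z(25) = 17 = R
Plaintext: MIRRORLAYER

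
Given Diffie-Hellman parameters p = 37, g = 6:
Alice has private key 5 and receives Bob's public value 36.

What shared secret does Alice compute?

Step 1: s = B^a mod p = 36^5 mod 37.
  36^1 mod 37 = 36
  36^2 mod 37 = (36 * 36) mod 37 = 1
  36^3 mod 37 = (1 * 36) mod 37 = 36
  36^4 mod 37 = (36 * 36) mod 37 = 1
  36^5 mod 37 = (1 * 36) mod 37 = 36
Result: shared secret = 36.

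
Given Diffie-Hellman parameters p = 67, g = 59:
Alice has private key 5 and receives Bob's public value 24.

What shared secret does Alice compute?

Step 1: s = B^a mod p = 24^5 mod 67.
  24^1 mod 67 = 24
  24^2 mod 67 = (24 * 24) mod 67 = 40
  24^3 mod 67 = (40 * 24) mod 67 = 22
  24^4 mod 67 = (22 * 24) mod 67 = 59
  24^5 mod 67 = (59 * 24) mod 67 = 9
Result: shared secret = 9.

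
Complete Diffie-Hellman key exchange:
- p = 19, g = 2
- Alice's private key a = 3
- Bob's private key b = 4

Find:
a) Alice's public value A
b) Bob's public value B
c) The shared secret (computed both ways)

Step 1: A = g^a mod p = 2^3 mod 19 = 8.
Step 2: B = g^b mod p = 2^4 mod 19 = 16.
Step 3: Alice computes s = B^a mod p = 16^3 mod 19 = 11.
Step 4: Bob computes s = A^b mod p = 8^4 mod 19 = 11.
Both sides agree: shared secret = 11.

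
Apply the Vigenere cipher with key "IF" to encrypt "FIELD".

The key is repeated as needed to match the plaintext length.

Step 1: Repeat key to match plaintext length:
  Plaintext: FIELD
  Key:       IFIFI
Step 2: Encrypt each letter:
  F(5) + I(8) = (5+8) mod 26 = 13 = N
  I(8) + F(5) = (8+5) mod 26 = 13 = N
  E(4) + I(8) = (4+8) mod 26 = 12 = M
  L(11) + F(5) = (11+5) mod 26 = 16 = Q
  D(3) + I(8) = (3+8) mod 26 = 11 = L
Ciphertext: NNMQL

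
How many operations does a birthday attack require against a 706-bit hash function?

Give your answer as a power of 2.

Step 1: The birthday paradox gives collision probability ~50% after sqrt(2^n) = 2^(n/2) hashes.
Step 2: For 706-bit output: 2^(706/2) = 2^353.
Step 3: Approximately 2^353 hash computations needed.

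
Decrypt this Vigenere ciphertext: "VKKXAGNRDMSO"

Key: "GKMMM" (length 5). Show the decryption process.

Step 1: Key 'GKMMM' has length 5. Extended key: GKMMMGKMMMGK
Step 2: Decrypt each position:
  V(21) - G(6) = 15 = P
  K(10) - K(10) = 0 = A
  K(10) - M(12) = 24 = Y
  X(23) - M(12) = 11 = L
  A(0) - M(12) = 14 = O
  G(6) - G(6) = 0 = A
  N(13) - K(10) = 3 = D
  R(17) - M(12) = 5 = F
  D(3) - M(12) = 17 = R
  M(12) - M(12) = 0 = A
  S(18) - G(6) = 12 = M
  O(14) - K(10) = 4 = E
Plaintext: PAYLOADFRAME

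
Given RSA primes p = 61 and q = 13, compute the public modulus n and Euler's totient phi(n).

Step 1: n = p * q = 61 * 13 = 793.
Step 2: phi(n) = (p-1)(q-1) = 60 * 12 = 720.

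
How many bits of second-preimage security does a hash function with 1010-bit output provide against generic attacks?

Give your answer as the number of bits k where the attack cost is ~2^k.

Step 1: The hash has a 1010-bit output.
Step 2: Second-preimage resistance means: given a specific input x, it should be infeasible to find a different y with h(y) = h(x).
With a 1010-bit output, a generic search for a second preimage costs about 2^1010 evaluations (each trial matches the fixed target with probability 2^-1010).
Step 3: Security level = 1010 bits.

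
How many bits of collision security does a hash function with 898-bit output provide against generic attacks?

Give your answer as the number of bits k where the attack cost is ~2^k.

Step 1: The hash has a 898-bit output.
Step 2: Collision resistance means it should be infeasible to find any x != y with h(x) = h(y).
By the birthday bound, a generic collision search succeeds after about sqrt(2^898) = 2^(898/2) = 2^449 evaluations.
Step 3: Security level = 449 bits.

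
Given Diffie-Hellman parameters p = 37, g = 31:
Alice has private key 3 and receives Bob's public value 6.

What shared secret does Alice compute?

Step 1: s = B^a mod p = 6^3 mod 37.
  6^1 mod 37 = 6
  6^2 mod 37 = (6 * 6) mod 37 = 36
  6^3 mod 37 = (36 * 6) mod 37 = 31
Result: shared secret = 31.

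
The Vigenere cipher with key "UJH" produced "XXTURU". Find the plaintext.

Step 1: Extend key: UJHUJH
Step 2: Decrypt each letter (c - k) mod 26:
  X(23) - U(20) = (23-20) mod 26 = 3 = D
  X(23) - J(9) = (23-9) mod 26 = 14 = O
  T(19) - H(7) = (19-7) mod 26 = 12 = M
  U(20) - U(20) = (20-20) mod 26 = 0 = A
  R(17) - J(9) = (17-9) mod 26 = 8 = I
  U(20) - H(7) = (20-7) mod 26 = 13 = N
Plaintext: DOMAIN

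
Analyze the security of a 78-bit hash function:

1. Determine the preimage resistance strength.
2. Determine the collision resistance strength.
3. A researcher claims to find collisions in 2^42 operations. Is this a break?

Step 1: Preimage resistance requires brute-force of 2^78 operations.
Step 2: Collision resistance (birthday bound) = 2^(78/2) = 2^39.
Step 3: The claimed attack costs 2^42 operations.
Step 4: Since 2^42 >= 2^39, the claimed attack is no faster than the generic birthday attack, so this does not break collision resistance.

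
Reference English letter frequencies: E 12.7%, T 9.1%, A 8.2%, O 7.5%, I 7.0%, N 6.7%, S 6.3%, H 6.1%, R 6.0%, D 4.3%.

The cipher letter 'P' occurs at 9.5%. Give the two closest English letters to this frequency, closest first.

Step 1: Observed frequency of 'P' is 9.5%.
Step 2: Compute distances to each reference frequency and sort:
  T (9.1%): difference = 0.4% <-- BEST
  A (8.2%): difference = 1.3% <-- RUNNER-UP
  O (7.5%): difference = 2.0%
  I (7.0%): difference = 2.5%
  N (6.7%): difference = 2.8%
Step 3: Most likely is 'T' (9.1%, diff 0.4%); second most likely is 'A' (8.2%, diff 1.3%).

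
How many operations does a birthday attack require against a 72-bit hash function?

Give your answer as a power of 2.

Step 1: The birthday paradox gives collision probability ~50% after sqrt(2^n) = 2^(n/2) hashes.
Step 2: For 72-bit output: 2^(72/2) = 2^36.
Step 3: Approximately 2^36 hash computations needed.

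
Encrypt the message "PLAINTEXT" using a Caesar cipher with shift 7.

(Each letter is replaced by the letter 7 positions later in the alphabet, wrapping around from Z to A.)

Step 1: For each letter, shift forward by 7 positions (mod 26).
  P (position 15) -> position (15+7) mod 26 = 22 -> W
  L (position 11) -> position (11+7) mod 26 = 18 -> S
  A (position 0) -> position (0+7) mod 26 = 7 -> H
  I (position 8) -> position (8+7) mod 26 = 15 -> P
  N (position 13) -> position (13+7) mod 26 = 20 -> U
  T (position 19) -> position (19+7) mod 26 = 0 -> A
  E (position 4) -> position (4+7) mod 26 = 11 -> L
  X (position 23) -> position (23+7) mod 26 = 4 -> E
  T (position 19) -> position (19+7) mod 26 = 0 -> A
Result: WSHPUALEA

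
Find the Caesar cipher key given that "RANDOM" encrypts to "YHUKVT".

Step 1: Compare first letters: R (position 17) -> Y (position 24).
Step 2: Shift = (24 - 17) mod 26 = 7.
The shift value is 7.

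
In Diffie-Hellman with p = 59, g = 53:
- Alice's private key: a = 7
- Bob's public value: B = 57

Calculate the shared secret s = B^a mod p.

Step 1: s = B^a mod p = 57^7 mod 59.
  57^1 mod 59 = 57
  57^2 mod 59 = (57 * 57) mod 59 = 4
  57^3 mod 59 = (4 * 57) mod 59 = 51
  57^4 mod 59 = (51 * 57) mod 59 = 16
  57^5 mod 59 = (16 * 57) mod 59 = 27
  57^6 mod 59 = (27 * 57) mod 59 = 5
  57^7 mod 59 = (5 * 57) mod 59 = 49
Result: shared secret = 49.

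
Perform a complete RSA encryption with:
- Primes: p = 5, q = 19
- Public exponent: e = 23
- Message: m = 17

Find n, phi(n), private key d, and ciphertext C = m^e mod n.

Step 1: n = 5 * 19 = 95.
Step 2: phi(n) = (5-1)(19-1) = 4 * 18 = 72.
Step 3: Find d = 23^(-1) mod 72 = 47.
  Verify: 23 * 47 = 1081 = 1 (mod 72).
Step 4: C = 17^23 mod 95 = 63.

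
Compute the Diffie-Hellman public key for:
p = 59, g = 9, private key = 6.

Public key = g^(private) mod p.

Step 1: A = g^a mod p = 9^6 mod 59.
  9^1 mod 59 = 9
  9^2 mod 59 = (9 * 9) mod 59 = 22
  9^3 mod 59 = (22 * 9) mod 59 = 21
  9^4 mod 59 = (21 * 9) mod 59 = 12
  9^5 mod 59 = (12 * 9) mod 59 = 49
  9^6 mod 59 = (49 * 9) mod 59 = 28
Result: A = 28.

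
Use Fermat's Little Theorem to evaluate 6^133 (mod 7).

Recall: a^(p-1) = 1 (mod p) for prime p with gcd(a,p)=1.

Step 1: Since 7 is prime, by Fermat's Little Theorem: 6^6 = 1 (mod 7).
Step 2: Reduce exponent: 133 mod 6 = 1.
Step 3: So 6^133 = 6^1 (mod 7).
Step 4: 6^1 mod 7 = 6.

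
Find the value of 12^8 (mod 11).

Step 1: Compute 12^8 mod 11 step by step, reducing modulo 11 at each step.
  12^1 mod 11 = 1
  12^2 mod 11 = (1 * 12) mod 11 = 1
  12^3 mod 11 = (1 * 12) mod 11 = 1
  12^4 mod 11 = (1 * 12) mod 11 = 1
  12^5 mod 11 = (1 * 12) mod 11 = 1
  12^6 mod 11 = (1 * 12) mod 11 = 1
  12^7 mod 11 = (1 * 12) mod 11 = 1
  12^8 mod 11 = (1 * 12) mod 11 = 1
Step 2: Result = 1.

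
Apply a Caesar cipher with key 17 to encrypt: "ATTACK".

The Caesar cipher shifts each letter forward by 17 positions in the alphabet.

Step 1: For each letter, shift forward by 17 positions (mod 26).
  A (position 0) -> position (0+17) mod 26 = 17 -> R
  T (position 19) -> position (19+17) mod 26 = 10 -> K
  T (position 19) -> position (19+17) mod 26 = 10 -> K
  A (position 0) -> position (0+17) mod 26 = 17 -> R
  C (position 2) -> position (2+17) mod 26 = 19 -> T
  K (position 10) -> position (10+17) mod 26 = 1 -> B
Result: RKKRTB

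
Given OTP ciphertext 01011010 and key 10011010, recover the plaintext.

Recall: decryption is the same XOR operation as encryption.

Step 1: XOR ciphertext with key:
  Ciphertext: 01011010
  Key:        10011010
  XOR:        11000000
Step 2: Plaintext = 11000000 = 192 in decimal.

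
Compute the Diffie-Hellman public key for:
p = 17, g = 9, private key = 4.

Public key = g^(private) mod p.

Step 1: A = g^a mod p = 9^4 mod 17.
  9^1 mod 17 = 9
  9^2 mod 17 = (9 * 9) mod 17 = 13
  9^3 mod 17 = (13 * 9) mod 17 = 15
  9^4 mod 17 = (15 * 9) mod 17 = 16
Result: A = 16.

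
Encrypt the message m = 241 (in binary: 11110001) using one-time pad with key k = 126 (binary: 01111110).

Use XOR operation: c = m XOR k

Step 1: Write out the XOR operation bit by bit:
  Message: 11110001
  Key:     01111110
  XOR:     10001111
Step 2: Convert to decimal: 10001111 = 143.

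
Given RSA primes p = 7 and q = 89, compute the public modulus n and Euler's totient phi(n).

Step 1: n = p * q = 7 * 89 = 623.
Step 2: phi(n) = (p-1)(q-1) = 6 * 88 = 528.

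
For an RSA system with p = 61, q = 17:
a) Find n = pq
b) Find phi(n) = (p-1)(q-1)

Step 1: n = p * q = 61 * 17 = 1037.
Step 2: phi(n) = (p-1)(q-1) = 60 * 16 = 960.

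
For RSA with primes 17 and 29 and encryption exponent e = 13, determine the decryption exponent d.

Step 1: n = 17 * 29 = 493.
Step 2: phi(n) = 16 * 28 = 448.
Step 3: Find d such that 13 * d = 1 (mod 448).
Step 4: d = 13^(-1) mod 448 = 69.
Verification: 13 * 69 = 897 = 2 * 448 + 1.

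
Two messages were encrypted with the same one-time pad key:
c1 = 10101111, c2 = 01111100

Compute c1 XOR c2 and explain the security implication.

Step 1: c1 XOR c2 = (m1 XOR k) XOR (m2 XOR k).
Step 2: By XOR associativity/commutativity: = m1 XOR m2 XOR k XOR k = m1 XOR m2.
Step 3: 10101111 XOR 01111100 = 11010011 = 211.
Step 4: The key cancels out! An attacker learns m1 XOR m2 = 211, revealing the relationship between plaintexts.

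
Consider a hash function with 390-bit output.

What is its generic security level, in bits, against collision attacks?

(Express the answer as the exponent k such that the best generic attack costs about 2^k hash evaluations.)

Step 1: The hash has a 390-bit output.
Step 2: Collision resistance means it should be infeasible to find any x != y with h(x) = h(y).
By the birthday bound, a generic collision search succeeds after about sqrt(2^390) = 2^(390/2) = 2^195 evaluations.
Step 3: Security level = 195 bits.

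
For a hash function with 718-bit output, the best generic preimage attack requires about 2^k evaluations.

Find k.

Step 1: The hash has a 718-bit output.
Step 2: Preimage resistance means: given a digest h(x), it should be infeasible to find any input that hashes to it.
With a 718-bit output there are 2^718 possible digests, so a generic brute-force preimage search costs about 2^718 evaluations.
Step 3: Security level = 718 bits.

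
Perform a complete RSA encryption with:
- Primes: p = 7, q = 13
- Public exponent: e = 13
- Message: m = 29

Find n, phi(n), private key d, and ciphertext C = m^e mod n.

Step 1: n = 7 * 13 = 91.
Step 2: phi(n) = (7-1)(13-1) = 6 * 12 = 72.
Step 3: Find d = 13^(-1) mod 72 = 61.
  Verify: 13 * 61 = 793 = 1 (mod 72).
Step 4: C = 29^13 mod 91 = 29.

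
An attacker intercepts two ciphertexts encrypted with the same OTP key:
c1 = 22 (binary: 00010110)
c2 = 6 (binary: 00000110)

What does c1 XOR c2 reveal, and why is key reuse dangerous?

Step 1: c1 XOR c2 = (m1 XOR k) XOR (m2 XOR k).
Step 2: By XOR associativity/commutativity: = m1 XOR m2 XOR k XOR k = m1 XOR m2.
Step 3: 00010110 XOR 00000110 = 00010000 = 16.
Step 4: The key cancels out! An attacker learns m1 XOR m2 = 16, revealing the relationship between plaintexts.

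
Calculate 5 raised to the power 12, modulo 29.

Step 1: Compute 5^12 mod 29 step by step, reducing modulo 29 at each step.
  5^1 mod 29 = 5
  5^2 mod 29 = (5 * 5) mod 29 = 25
  5^3 mod 29 = (25 * 5) mod 29 = 9
  5^4 mod 29 = (9 * 5) mod 29 = 16
  5^5 mod 29 = (16 * 5) mod 29 = 22
  5^6 mod 29 = (22 * 5) mod 29 = 23
  5^7 mod 29 = (23 * 5) mod 29 = 28
  5^8 mod 29 = (28 * 5) mod 29 = 24
  5^9 mod 29 = (24 * 5) mod 29 = 4
  5^10 mod 29 = (4 * 5) mod 29 = 20
  5^11 mod 29 = (20 * 5) mod 29 = 13
  5^12 mod 29 = (13 * 5) mod 29 = 7
Step 2: Result = 7.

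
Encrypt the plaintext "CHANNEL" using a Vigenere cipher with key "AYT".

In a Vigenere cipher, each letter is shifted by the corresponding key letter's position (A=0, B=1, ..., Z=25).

Step 1: Repeat key to match plaintext length:
  Plaintext: CHANNEL
  Key:       AYTAYTA
Step 2: Encrypt each letter:
  C(2) + A(0) = (2+0) mod 26 = 2 = C
  H(7) + Y(24) = (7+24) mod 26 = 5 = F
  A(0) + T(19) = (0+19) mod 26 = 19 = T
  N(13) + A(0) = (13+0) mod 26 = 13 = N
  N(13) + Y(24) = (13+24) mod 26 = 11 = L
  E(4) + T(19) = (4+19) mod 26 = 23 = X
  L(11) + A(0) = (11+0) mod 26 = 11 = L
Ciphertext: CFTNLXL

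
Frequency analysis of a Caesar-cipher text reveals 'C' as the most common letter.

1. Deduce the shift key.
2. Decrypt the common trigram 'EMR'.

Step 1: In English, 'E' is the most frequent letter (12.7%).
Step 2: The most frequent ciphertext letter is 'C' (position 2).
Step 3: Shift = (2 - 4) mod 26 = 24.
Step 4: Decrypt 'EMR' by shifting back 24:
  E -> G
  M -> O
  R -> T
Step 5: 'EMR' decrypts to 'GOT'.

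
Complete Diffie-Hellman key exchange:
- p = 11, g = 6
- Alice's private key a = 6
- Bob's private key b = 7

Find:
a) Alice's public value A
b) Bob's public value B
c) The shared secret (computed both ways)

Step 1: A = g^a mod p = 6^6 mod 11 = 5.
Step 2: B = g^b mod p = 6^7 mod 11 = 8.
Step 3: Alice computes s = B^a mod p = 8^6 mod 11 = 3.
Step 4: Bob computes s = A^b mod p = 5^7 mod 11 = 3.
Both sides agree: shared secret = 3.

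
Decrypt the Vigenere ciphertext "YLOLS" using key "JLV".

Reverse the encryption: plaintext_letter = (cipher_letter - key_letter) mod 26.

Step 1: Extend key: JLVJL
Step 2: Decrypt each letter (c - k) mod 26:
  Y(24) - J(9) = (24-9) mod 26 = 15 = P
  L(11) - L(11) = (11-11) mod 26 = 0 = A
  O(14) - V(21) = (14-21) mod 26 = 19 = T
  L(11) - J(9) = (11-9) mod 26 = 2 = C
  S(18) - L(11) = (18-11) mod 26 = 7 = H
Plaintext: PATCH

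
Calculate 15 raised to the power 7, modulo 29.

Step 1: Compute 15^7 mod 29 step by step, reducing modulo 29 at each step.
  15^1 mod 29 = 15
  15^2 mod 29 = (15 * 15) mod 29 = 22
  15^3 mod 29 = (22 * 15) mod 29 = 11
  15^4 mod 29 = (11 * 15) mod 29 = 20
  15^5 mod 29 = (20 * 15) mod 29 = 10
  15^6 mod 29 = (10 * 15) mod 29 = 5
  15^7 mod 29 = (5 * 15) mod 29 = 17
Step 2: Result = 17.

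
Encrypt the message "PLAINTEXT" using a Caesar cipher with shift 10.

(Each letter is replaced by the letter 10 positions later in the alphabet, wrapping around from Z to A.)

Step 1: For each letter, shift forward by 10 positions (mod 26).
  P (position 15) -> position (15+10) mod 26 = 25 -> Z
  L (position 11) -> position (11+10) mod 26 = 21 -> V
  A (position 0) -> position (0+10) mod 26 = 10 -> K
  I (position 8) -> position (8+10) mod 26 = 18 -> S
  N (position 13) -> position (13+10) mod 26 = 23 -> X
  T (position 19) -> position (19+10) mod 26 = 3 -> D
  E (position 4) -> position (4+10) mod 26 = 14 -> O
  X (position 23) -> position (23+10) mod 26 = 7 -> H
  T (position 19) -> position (19+10) mod 26 = 3 -> D
Result: ZVKSXDOHD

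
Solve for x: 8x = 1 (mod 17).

Step 1: We need x such that 8 * x = 1 (mod 17).
Step 2: Using the extended Euclidean algorithm or trial:
  8 * 15 = 120 = 7 * 17 + 1.
Step 3: Since 120 mod 17 = 1, the inverse is x = 15.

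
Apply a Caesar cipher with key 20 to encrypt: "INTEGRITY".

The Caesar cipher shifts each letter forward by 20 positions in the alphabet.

Step 1: For each letter, shift forward by 20 positions (mod 26).
  I (position 8) -> position (8+20) mod 26 = 2 -> C
  N (position 13) -> position (13+20) mod 26 = 7 -> H
  T (position 19) -> position (19+20) mod 26 = 13 -> N
  E (position 4) -> position (4+20) mod 26 = 24 -> Y
  G (position 6) -> position (6+20) mod 26 = 0 -> A
  R (position 17) -> position (17+20) mod 26 = 11 -> L
  I (position 8) -> position (8+20) mod 26 = 2 -> C
  T (position 19) -> position (19+20) mod 26 = 13 -> N
  Y (position 24) -> position (24+20) mod 26 = 18 -> S
Result: CHNYALCNS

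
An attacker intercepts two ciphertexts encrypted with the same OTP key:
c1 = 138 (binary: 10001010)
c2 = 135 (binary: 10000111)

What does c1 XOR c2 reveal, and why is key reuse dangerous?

Step 1: c1 XOR c2 = (m1 XOR k) XOR (m2 XOR k).
Step 2: By XOR associativity/commutativity: = m1 XOR m2 XOR k XOR k = m1 XOR m2.
Step 3: 10001010 XOR 10000111 = 00001101 = 13.
Step 4: The key cancels out! An attacker learns m1 XOR m2 = 13, revealing the relationship between plaintexts.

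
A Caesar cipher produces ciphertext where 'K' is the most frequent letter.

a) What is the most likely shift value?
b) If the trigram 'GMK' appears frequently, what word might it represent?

Step 1: In English, 'E' is the most frequent letter (12.7%).
Step 2: The most frequent ciphertext letter is 'K' (position 10).
Step 3: Shift = (10 - 4) mod 26 = 6.
Step 4: Decrypt 'GMK' by shifting back 6:
  G -> A
  M -> G
  K -> E
Step 5: 'GMK' decrypts to 'AGE'.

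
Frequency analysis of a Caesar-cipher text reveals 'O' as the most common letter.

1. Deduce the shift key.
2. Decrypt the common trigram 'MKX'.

Step 1: In English, 'E' is the most frequent letter (12.7%).
Step 2: The most frequent ciphertext letter is 'O' (position 14).
Step 3: Shift = (14 - 4) mod 26 = 10.
Step 4: Decrypt 'MKX' by shifting back 10:
  M -> C
  K -> A
  X -> N
Step 5: 'MKX' decrypts to 'CAN'.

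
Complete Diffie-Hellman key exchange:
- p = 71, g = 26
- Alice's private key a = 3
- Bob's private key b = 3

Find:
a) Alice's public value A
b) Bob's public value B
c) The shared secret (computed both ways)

Step 1: A = g^a mod p = 26^3 mod 71 = 39.
Step 2: B = g^b mod p = 26^3 mod 71 = 39.
Step 3: Alice computes s = B^a mod p = 39^3 mod 71 = 34.
Step 4: Bob computes s = A^b mod p = 39^3 mod 71 = 34.
Both sides agree: shared secret = 34.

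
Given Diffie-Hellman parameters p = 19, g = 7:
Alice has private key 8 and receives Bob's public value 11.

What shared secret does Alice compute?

Step 1: s = B^a mod p = 11^8 mod 19.
  11^1 mod 19 = 11
  11^2 mod 19 = (11 * 11) mod 19 = 7
  11^3 mod 19 = (7 * 11) mod 19 = 1
  11^4 mod 19 = (1 * 11) mod 19 = 11
  11^5 mod 19 = (11 * 11) mod 19 = 7
  11^6 mod 19 = (7 * 11) mod 19 = 1
  11^7 mod 19 = (1 * 11) mod 19 = 11
  11^8 mod 19 = (11 * 11) mod 19 = 7
Result: shared secret = 7.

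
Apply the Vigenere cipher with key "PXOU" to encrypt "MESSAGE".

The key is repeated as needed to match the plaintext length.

Step 1: Repeat key to match plaintext length:
  Plaintext: MESSAGE
  Key:       PXOUPXO
Step 2: Encrypt each letter:
  M(12) + P(15) = (12+15) mod 26 = 1 = B
  E(4) + X(23) = (4+23) mod 26 = 1 = B
  S(18) + O(14) = (18+14) mod 26 = 6 = G
  S(18) + U(20) = (18+20) mod 26 = 12 = M
  A(0) + P(15) = (0+15) mod 26 = 15 = P
  G(6) + X(23) = (6+23) mod 26 = 3 = D
  E(4) + O(14) = (4+14) mod 26 = 18 = S
Ciphertext: BBGMPDS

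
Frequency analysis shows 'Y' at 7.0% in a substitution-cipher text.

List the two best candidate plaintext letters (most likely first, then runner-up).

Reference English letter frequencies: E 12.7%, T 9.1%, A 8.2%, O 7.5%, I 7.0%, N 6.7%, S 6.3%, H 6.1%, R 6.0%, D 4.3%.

Step 1: Observed frequency of 'Y' is 7.0%.
Step 2: Compute distances to each reference frequency and sort:
  I (7.0%): difference = 0.0% <-- BEST
  N (6.7%): difference = 0.3% <-- RUNNER-UP
  O (7.5%): difference = 0.5%
  S (6.3%): difference = 0.7%
  H (6.1%): difference = 0.9%
Step 3: Most likely is 'I' (7.0%, diff 0.0%); second most likely is 'N' (6.7%, diff 0.3%).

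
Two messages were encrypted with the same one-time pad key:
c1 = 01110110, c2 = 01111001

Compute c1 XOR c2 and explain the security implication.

Step 1: c1 XOR c2 = (m1 XOR k) XOR (m2 XOR k).
Step 2: By XOR associativity/commutativity: = m1 XOR m2 XOR k XOR k = m1 XOR m2.
Step 3: 01110110 XOR 01111001 = 00001111 = 15.
Step 4: The key cancels out! An attacker learns m1 XOR m2 = 15, revealing the relationship between plaintexts.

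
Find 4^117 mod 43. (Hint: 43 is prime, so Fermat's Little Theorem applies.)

Step 1: Since 43 is prime, by Fermat's Little Theorem: 4^42 = 1 (mod 43).
Step 2: Reduce exponent: 117 mod 42 = 33.
Step 3: So 4^117 = 4^33 (mod 43).
Step 4: 4^33 mod 43 = 35.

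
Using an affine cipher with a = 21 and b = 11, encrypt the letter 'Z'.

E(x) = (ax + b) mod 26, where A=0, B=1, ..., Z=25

Step 1: Convert 'Z' to number: x = 25.
Step 2: E(25) = (21 * 25 + 11) mod 26 = 536 mod 26 = 16.
Step 3: Convert 16 back to letter: Q.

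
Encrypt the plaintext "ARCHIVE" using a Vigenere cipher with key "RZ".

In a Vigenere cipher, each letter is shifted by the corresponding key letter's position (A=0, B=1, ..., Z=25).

Step 1: Repeat key to match plaintext length:
  Plaintext: ARCHIVE
  Key:       RZRZRZR
Step 2: Encrypt each letter:
  A(0) + R(17) = (0+17) mod 26 = 17 = R
  R(17) + Z(25) = (17+25) mod 26 = 16 = Q
  C(2) + R(17) = (2+17) mod 26 = 19 = T
  H(7) + Z(25) = (7+25) mod 26 = 6 = G
  I(8) + R(17) = (8+17) mod 26 = 25 = Z
  V(21) + Z(25) = (21+25) mod 26 = 20 = U
  E(4) + R(17) = (4+17) mod 26 = 21 = V
Ciphertext: RQTGZUV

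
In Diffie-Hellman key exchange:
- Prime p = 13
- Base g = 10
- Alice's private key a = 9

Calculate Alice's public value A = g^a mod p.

Step 1: A = g^a mod p = 10^9 mod 13.
  10^1 mod 13 = 10
  10^2 mod 13 = (10 * 10) mod 13 = 9
  10^3 mod 13 = (9 * 10) mod 13 = 12
  10^4 mod 13 = (12 * 10) mod 13 = 3
  10^5 mod 13 = (3 * 10) mod 13 = 4
  10^6 mod 13 = (4 * 10) mod 13 = 1
  10^7 mod 13 = (1 * 10) mod 13 = 10
  10^8 mod 13 = (10 * 10) mod 13 = 9
  10^9 mod 13 = (9 * 10) mod 13 = 12
Result: A = 12.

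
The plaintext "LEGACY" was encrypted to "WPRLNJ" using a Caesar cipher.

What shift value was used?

Step 1: Compare first letters: L (position 11) -> W (position 22).
Step 2: Shift = (22 - 11) mod 26 = 11.
The shift value is 11.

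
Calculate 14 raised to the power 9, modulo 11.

Step 1: Compute 14^9 mod 11 step by step, reducing modulo 11 at each step.
  14^1 mod 11 = 3
  14^2 mod 11 = (3 * 14) mod 11 = 9
  14^3 mod 11 = (9 * 14) mod 11 = 5
  14^4 mod 11 = (5 * 14) mod 11 = 4
  14^5 mod 11 = (4 * 14) mod 11 = 1
  14^6 mod 11 = (1 * 14) mod 11 = 3
  14^7 mod 11 = (3 * 14) mod 11 = 9
  14^8 mod 11 = (9 * 14) mod 11 = 5
  14^9 mod 11 = (5 * 14) mod 11 = 4
Step 2: Result = 4.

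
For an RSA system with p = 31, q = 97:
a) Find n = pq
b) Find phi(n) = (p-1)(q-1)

Step 1: n = p * q = 31 * 97 = 3007.
Step 2: phi(n) = (p-1)(q-1) = 30 * 96 = 2880.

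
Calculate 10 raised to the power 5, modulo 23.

Step 1: Compute 10^5 mod 23 step by step, reducing modulo 23 at each step.
  10^1 mod 23 = 10
  10^2 mod 23 = (10 * 10) mod 23 = 8
  10^3 mod 23 = (8 * 10) mod 23 = 11
  10^4 mod 23 = (11 * 10) mod 23 = 18
  10^5 mod 23 = (18 * 10) mod 23 = 19
Step 2: Result = 19.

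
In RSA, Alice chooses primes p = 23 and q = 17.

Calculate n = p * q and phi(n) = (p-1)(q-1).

Step 1: n = p * q = 23 * 17 = 391.
Step 2: phi(n) = (p-1)(q-1) = 22 * 16 = 352.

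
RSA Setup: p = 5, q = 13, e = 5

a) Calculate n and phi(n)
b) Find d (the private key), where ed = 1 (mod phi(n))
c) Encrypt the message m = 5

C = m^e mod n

Step 1: n = 5 * 13 = 65.
Step 2: phi(n) = (5-1)(13-1) = 4 * 12 = 48.
Step 3: Find d = 5^(-1) mod 48 = 29.
  Verify: 5 * 29 = 145 = 1 (mod 48).
Step 4: C = 5^5 mod 65 = 5.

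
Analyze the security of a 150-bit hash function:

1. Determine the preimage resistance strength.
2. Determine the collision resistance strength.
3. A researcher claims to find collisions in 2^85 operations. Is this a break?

Step 1: Preimage resistance requires brute-force of 2^150 operations.
Step 2: Collision resistance (birthday bound) = 2^(150/2) = 2^75.
Step 3: The claimed attack costs 2^85 operations.
Step 4: Since 2^85 >= 2^75, the claimed attack is no faster than the generic birthday attack, so this does not break collision resistance.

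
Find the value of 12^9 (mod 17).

Step 1: Compute 12^9 mod 17 step by step, reducing modulo 17 at each step.
  12^1 mod 17 = 12
  12^2 mod 17 = (12 * 12) mod 17 = 8
  12^3 mod 17 = (8 * 12) mod 17 = 11
  12^4 mod 17 = (11 * 12) mod 17 = 13
  12^5 mod 17 = (13 * 12) mod 17 = 3
  12^6 mod 17 = (3 * 12) mod 17 = 2
  12^7 mod 17 = (2 * 12) mod 17 = 7
  12^8 mod 17 = (7 * 12) mod 17 = 16
  12^9 mod 17 = (16 * 12) mod 17 = 5
Step 2: Result = 5.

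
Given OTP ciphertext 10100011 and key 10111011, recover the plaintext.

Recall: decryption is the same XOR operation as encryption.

Step 1: XOR ciphertext with key:
  Ciphertext: 10100011
  Key:        10111011
  XOR:        00011000
Step 2: Plaintext = 00011000 = 24 in decimal.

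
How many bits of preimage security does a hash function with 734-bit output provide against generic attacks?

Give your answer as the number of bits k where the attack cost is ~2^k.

Step 1: The hash has a 734-bit output.
Step 2: Preimage resistance means: given a digest h(x), it should be infeasible to find any input that hashes to it.
With a 734-bit output there are 2^734 possible digests, so a generic brute-force preimage search costs about 2^734 evaluations.
Step 3: Security level = 734 bits.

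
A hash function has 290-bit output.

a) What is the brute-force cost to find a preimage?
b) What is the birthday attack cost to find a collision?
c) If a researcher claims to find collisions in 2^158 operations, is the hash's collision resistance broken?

Step 1: Preimage resistance requires brute-force of 2^290 operations.
Step 2: Collision resistance (birthday bound) = 2^(290/2) = 2^145.
Step 3: The claimed attack costs 2^158 operations.
Step 4: Since 2^158 >= 2^145, the claimed attack is no faster than the generic birthday attack, so this does not break collision resistance.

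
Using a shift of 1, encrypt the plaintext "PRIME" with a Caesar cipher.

Step 1: For each letter, shift forward by 1 positions (mod 26).
  P (position 15) -> position (15+1) mod 26 = 16 -> Q
  R (position 17) -> position (17+1) mod 26 = 18 -> S
  I (position 8) -> position (8+1) mod 26 = 9 -> J
  M (position 12) -> position (12+1) mod 26 = 13 -> N
  E (position 4) -> position (4+1) mod 26 = 5 -> F
Result: QSJNF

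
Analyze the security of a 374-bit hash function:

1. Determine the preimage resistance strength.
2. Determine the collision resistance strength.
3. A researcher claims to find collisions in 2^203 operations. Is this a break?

Step 1: Preimage resistance requires brute-force of 2^374 operations.
Step 2: Collision resistance (birthday bound) = 2^(374/2) = 2^187.
Step 3: The claimed attack costs 2^203 operations.
Step 4: Since 2^203 >= 2^187, the claimed attack is no faster than the generic birthday attack, so this does not break collision resistance.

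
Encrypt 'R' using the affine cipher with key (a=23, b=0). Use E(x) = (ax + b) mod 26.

Step 1: Convert 'R' to number: x = 17.
Step 2: E(17) = (23 * 17 + 0) mod 26 = 391 mod 26 = 1.
Step 3: Convert 1 back to letter: B.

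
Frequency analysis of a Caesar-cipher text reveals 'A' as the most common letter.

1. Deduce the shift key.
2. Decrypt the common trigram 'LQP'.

Step 1: In English, 'E' is the most frequent letter (12.7%).
Step 2: The most frequent ciphertext letter is 'A' (position 0).
Step 3: Shift = (0 - 4) mod 26 = 22.
Step 4: Decrypt 'LQP' by shifting back 22:
  L -> P
  Q -> U
  P -> T
Step 5: 'LQP' decrypts to 'PUT'.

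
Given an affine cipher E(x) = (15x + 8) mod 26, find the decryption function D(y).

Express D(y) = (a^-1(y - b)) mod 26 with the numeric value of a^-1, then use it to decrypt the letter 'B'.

Step 1: Find a^-1, the modular inverse of 15 mod 26.
Step 2: We need 15 * a^-1 = 1 (mod 26).
Step 3: 15 * 7 = 105 = 4 * 26 + 1, so a^-1 = 7.
Step 4: D(y) = 7(y - 8) mod 26.
Step 5: Apply to 'B' (y = 1): D(1) = 7 * (1 - 8) mod 26 = 7 * -7 mod 26 = 3 -> 'D'.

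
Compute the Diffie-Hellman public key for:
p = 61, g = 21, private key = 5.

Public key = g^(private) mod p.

Step 1: A = g^a mod p = 21^5 mod 61.
  21^1 mod 61 = 21
  21^2 mod 61 = (21 * 21) mod 61 = 14
  21^3 mod 61 = (14 * 21) mod 61 = 50
  21^4 mod 61 = (50 * 21) mod 61 = 13
  21^5 mod 61 = (13 * 21) mod 61 = 29
Result: A = 29.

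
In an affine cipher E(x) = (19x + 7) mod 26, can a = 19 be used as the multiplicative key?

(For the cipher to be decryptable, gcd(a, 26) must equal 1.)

Step 1: Compute gcd(19, 26).
Step 2: gcd(19, 26) = 1.
Since gcd = 1, 19 is coprime with 26, so it is a valid key.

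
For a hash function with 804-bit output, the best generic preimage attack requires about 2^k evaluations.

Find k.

Step 1: The hash has a 804-bit output.
Step 2: Preimage resistance means: given a digest h(x), it should be infeasible to find any input that hashes to it.
With a 804-bit output there are 2^804 possible digests, so a generic brute-force preimage search costs about 2^804 evaluations.
Step 3: Security level = 804 bits.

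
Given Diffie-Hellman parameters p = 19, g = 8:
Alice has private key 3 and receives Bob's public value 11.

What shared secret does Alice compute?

Step 1: s = B^a mod p = 11^3 mod 19.
  11^1 mod 19 = 11
  11^2 mod 19 = (11 * 11) mod 19 = 7
  11^3 mod 19 = (7 * 11) mod 19 = 1
Result: shared secret = 1.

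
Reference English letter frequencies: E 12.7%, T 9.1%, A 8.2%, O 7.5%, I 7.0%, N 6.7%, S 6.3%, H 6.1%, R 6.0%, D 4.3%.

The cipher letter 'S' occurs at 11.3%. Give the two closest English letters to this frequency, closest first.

Step 1: Observed frequency of 'S' is 11.3%.
Step 2: Compute distances to each reference frequency and sort:
  E (12.7%): difference = 1.4% <-- BEST
  T (9.1%): difference = 2.2% <-- RUNNER-UP
  A (8.2%): difference = 3.1%
  O (7.5%): difference = 3.8%
  I (7.0%): difference = 4.3%
Step 3: Most likely is 'E' (12.7%, diff 1.4%); second most likely is 'T' (9.1%, diff 2.2%).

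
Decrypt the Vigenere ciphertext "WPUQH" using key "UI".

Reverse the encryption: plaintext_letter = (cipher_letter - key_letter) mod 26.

Step 1: Extend key: UIUIU
Step 2: Decrypt each letter (c - k) mod 26:
  W(22) - U(20) = (22-20) mod 26 = 2 = C
  P(15) - I(8) = (15-8) mod 26 = 7 = H
  U(20) - U(20) = (20-20) mod 26 = 0 = A
  Q(16) - I(8) = (16-8) mod 26 = 8 = I
  H(7) - U(20) = (7-20) mod 26 = 13 = N
Plaintext: CHAIN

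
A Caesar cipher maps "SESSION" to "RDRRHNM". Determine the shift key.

Step 1: Compare first letters: S (position 18) -> R (position 17).
Step 2: Shift = (17 - 18) mod 26 = 25.
The shift value is 25.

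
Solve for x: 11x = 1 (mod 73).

Step 1: We need x such that 11 * x = 1 (mod 73).
Step 2: Using the extended Euclidean algorithm or trial:
  11 * 20 = 220 = 3 * 73 + 1.
Step 3: Since 220 mod 73 = 1, the inverse is x = 20.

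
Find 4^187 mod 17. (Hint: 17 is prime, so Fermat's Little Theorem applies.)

Step 1: Since 17 is prime, by Fermat's Little Theorem: 4^16 = 1 (mod 17).
Step 2: Reduce exponent: 187 mod 16 = 11.
Step 3: So 4^187 = 4^11 (mod 17).
Step 4: 4^11 mod 17 = 13.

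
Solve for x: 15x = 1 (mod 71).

Step 1: We need x such that 15 * x = 1 (mod 71).
Step 2: Using the extended Euclidean algorithm or trial:
  15 * 19 = 285 = 4 * 71 + 1.
Step 3: Since 285 mod 71 = 1, the inverse is x = 19.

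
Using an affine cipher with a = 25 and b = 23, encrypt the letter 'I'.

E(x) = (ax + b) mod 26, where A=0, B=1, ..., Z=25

Step 1: Convert 'I' to number: x = 8.
Step 2: E(8) = (25 * 8 + 23) mod 26 = 223 mod 26 = 15.
Step 3: Convert 15 back to letter: P.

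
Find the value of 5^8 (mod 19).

Step 1: Compute 5^8 mod 19 step by step, reducing modulo 19 at each step.
  5^1 mod 19 = 5
  5^2 mod 19 = (5 * 5) mod 19 = 6
  5^3 mod 19 = (6 * 5) mod 19 = 11
  5^4 mod 19 = (11 * 5) mod 19 = 17
  5^5 mod 19 = (17 * 5) mod 19 = 9
  5^6 mod 19 = (9 * 5) mod 19 = 7
  5^7 mod 19 = (7 * 5) mod 19 = 16
  5^8 mod 19 = (16 * 5) mod 19 = 4
Step 2: Result = 4.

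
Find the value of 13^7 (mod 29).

Step 1: Compute 13^7 mod 29 step by step, reducing modulo 29 at each step.
  13^1 mod 29 = 13
  13^2 mod 29 = (13 * 13) mod 29 = 24
  13^3 mod 29 = (24 * 13) mod 29 = 22
  13^4 mod 29 = (22 * 13) mod 29 = 25
  13^5 mod 29 = (25 * 13) mod 29 = 6
  13^6 mod 29 = (6 * 13) mod 29 = 20
  13^7 mod 29 = (20 * 13) mod 29 = 28
Step 2: Result = 28.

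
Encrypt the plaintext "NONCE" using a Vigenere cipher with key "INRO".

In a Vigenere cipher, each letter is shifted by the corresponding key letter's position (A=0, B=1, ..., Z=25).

Step 1: Repeat key to match plaintext length:
  Plaintext: NONCE
  Key:       INROI
Step 2: Encrypt each letter:
  N(13) + I(8) = (13+8) mod 26 = 21 = V
  O(14) + N(13) = (14+13) mod 26 = 1 = B
  N(13) + R(17) = (13+17) mod 26 = 4 = E
  C(2) + O(14) = (2+14) mod 26 = 16 = Q
  E(4) + I(8) = (4+8) mod 26 = 12 = M
Ciphertext: VBEQM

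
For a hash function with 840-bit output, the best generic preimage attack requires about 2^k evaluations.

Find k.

Step 1: The hash has a 840-bit output.
Step 2: Preimage resistance means: given a digest h(x), it should be infeasible to find any input that hashes to it.
With a 840-bit output there are 2^840 possible digests, so a generic brute-force preimage search costs about 2^840 evaluations.
Step 3: Security level = 840 bits.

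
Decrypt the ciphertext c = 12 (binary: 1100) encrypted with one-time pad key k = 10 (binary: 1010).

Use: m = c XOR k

Step 1: XOR ciphertext with key:
  Ciphertext: 1100
  Key:        1010
  XOR:        0110
Step 2: Plaintext = 0110 = 6 in decimal.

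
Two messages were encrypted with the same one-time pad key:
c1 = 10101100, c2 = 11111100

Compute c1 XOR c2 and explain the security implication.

Step 1: c1 XOR c2 = (m1 XOR k) XOR (m2 XOR k).
Step 2: By XOR associativity/commutativity: = m1 XOR m2 XOR k XOR k = m1 XOR m2.
Step 3: 10101100 XOR 11111100 = 01010000 = 80.
Step 4: The key cancels out! An attacker learns m1 XOR m2 = 80, revealing the relationship between plaintexts.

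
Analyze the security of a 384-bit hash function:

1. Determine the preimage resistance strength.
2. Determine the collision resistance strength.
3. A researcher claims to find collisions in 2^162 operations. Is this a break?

Step 1: Preimage resistance requires brute-force of 2^384 operations.
Step 2: Collision resistance (birthday bound) = 2^(384/2) = 2^192.
Step 3: The claimed attack costs 2^162 operations.
Step 4: Since 2^162 < 2^192, the claimed attack beats the generic birthday bound, so collision resistance is broken.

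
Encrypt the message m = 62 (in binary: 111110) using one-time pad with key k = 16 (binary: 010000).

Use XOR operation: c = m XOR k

Step 1: Write out the XOR operation bit by bit:
  Message: 111110
  Key:     010000
  XOR:     101110
Step 2: Convert to decimal: 101110 = 46.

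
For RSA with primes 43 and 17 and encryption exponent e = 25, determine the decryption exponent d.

Step 1: n = 43 * 17 = 731.
Step 2: phi(n) = 42 * 16 = 672.
Step 3: Find d such that 25 * d = 1 (mod 672).
Step 4: d = 25^(-1) mod 672 = 457.
Verification: 25 * 457 = 11425 = 17 * 672 + 1.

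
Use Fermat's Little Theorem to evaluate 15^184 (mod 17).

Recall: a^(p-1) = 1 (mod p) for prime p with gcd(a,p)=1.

Step 1: Since 17 is prime, by Fermat's Little Theorem: 15^16 = 1 (mod 17).
Step 2: Reduce exponent: 184 mod 16 = 8.
Step 3: So 15^184 = 15^8 (mod 17).
Step 4: 15^8 mod 17 = 1.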